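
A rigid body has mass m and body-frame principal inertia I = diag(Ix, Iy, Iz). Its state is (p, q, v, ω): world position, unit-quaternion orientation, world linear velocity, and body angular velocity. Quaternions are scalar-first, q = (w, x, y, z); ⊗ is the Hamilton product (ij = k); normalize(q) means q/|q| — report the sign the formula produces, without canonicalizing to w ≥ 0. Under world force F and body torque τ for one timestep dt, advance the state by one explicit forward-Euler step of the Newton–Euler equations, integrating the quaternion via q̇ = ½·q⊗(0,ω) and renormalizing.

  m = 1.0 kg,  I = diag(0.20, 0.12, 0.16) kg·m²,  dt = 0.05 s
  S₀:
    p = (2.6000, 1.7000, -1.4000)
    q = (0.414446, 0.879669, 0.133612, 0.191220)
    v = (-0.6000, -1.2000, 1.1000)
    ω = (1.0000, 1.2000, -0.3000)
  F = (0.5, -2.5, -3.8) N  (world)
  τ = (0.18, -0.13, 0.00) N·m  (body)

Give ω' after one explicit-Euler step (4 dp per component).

ω' = (1.0486, 1.1508, -0.2700)

angular accel α = (0.9720, -0.9833, 0.6000)
new body rate ω' = (1.0486, 1.1508, -0.2700)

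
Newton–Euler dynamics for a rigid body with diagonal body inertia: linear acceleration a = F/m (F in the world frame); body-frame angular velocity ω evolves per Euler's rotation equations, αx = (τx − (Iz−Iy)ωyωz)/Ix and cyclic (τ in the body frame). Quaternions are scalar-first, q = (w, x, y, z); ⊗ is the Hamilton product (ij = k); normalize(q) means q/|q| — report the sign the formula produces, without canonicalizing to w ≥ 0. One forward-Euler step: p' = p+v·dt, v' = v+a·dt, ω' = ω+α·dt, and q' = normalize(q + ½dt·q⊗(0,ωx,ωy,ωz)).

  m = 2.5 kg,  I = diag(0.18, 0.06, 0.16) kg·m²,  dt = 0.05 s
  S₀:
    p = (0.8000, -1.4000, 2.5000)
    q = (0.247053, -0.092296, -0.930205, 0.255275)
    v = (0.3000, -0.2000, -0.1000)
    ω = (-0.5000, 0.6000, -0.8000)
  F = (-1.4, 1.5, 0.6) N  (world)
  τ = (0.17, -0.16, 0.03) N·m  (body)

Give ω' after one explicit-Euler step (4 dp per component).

ω' = (-0.4394, 0.4600, -0.8019)

(τ − ω×Iω)/I = (1.2111, -2.8000, -0.0375)
new body rate ω' = (-0.4394, 0.4600, -0.8019)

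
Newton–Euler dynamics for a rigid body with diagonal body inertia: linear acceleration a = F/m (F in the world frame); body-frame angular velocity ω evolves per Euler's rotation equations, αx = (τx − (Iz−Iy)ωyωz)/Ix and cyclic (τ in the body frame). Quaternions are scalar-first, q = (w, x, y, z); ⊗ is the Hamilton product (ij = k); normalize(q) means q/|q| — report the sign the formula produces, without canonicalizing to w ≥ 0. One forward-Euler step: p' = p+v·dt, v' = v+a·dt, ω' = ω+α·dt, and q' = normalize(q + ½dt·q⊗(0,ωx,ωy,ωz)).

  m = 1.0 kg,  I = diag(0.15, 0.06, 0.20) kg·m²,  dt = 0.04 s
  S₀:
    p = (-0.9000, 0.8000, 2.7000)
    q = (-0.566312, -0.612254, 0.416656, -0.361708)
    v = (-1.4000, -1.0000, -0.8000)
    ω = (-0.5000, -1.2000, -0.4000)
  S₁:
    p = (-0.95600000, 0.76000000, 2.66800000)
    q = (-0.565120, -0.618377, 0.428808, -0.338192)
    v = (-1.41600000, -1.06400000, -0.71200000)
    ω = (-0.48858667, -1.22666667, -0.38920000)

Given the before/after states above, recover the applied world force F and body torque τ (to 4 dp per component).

ω₁ − ω₀ = (0.01141333, -0.02666667, 0.01080000)
τ = I·(Δω/dt) + ω₀×(Iω₀) = (0.1100, -0.0500, 0.0000)
velocity change Δv = (-0.01600000, -0.06400000, 0.08800000)
m·(v₁−v₀)/dt = (-0.4000, -1.6000, 2.2000)

F = (-0.4000, -1.6000, 2.2000)
τ = (0.1100, -0.0500, 0.0000)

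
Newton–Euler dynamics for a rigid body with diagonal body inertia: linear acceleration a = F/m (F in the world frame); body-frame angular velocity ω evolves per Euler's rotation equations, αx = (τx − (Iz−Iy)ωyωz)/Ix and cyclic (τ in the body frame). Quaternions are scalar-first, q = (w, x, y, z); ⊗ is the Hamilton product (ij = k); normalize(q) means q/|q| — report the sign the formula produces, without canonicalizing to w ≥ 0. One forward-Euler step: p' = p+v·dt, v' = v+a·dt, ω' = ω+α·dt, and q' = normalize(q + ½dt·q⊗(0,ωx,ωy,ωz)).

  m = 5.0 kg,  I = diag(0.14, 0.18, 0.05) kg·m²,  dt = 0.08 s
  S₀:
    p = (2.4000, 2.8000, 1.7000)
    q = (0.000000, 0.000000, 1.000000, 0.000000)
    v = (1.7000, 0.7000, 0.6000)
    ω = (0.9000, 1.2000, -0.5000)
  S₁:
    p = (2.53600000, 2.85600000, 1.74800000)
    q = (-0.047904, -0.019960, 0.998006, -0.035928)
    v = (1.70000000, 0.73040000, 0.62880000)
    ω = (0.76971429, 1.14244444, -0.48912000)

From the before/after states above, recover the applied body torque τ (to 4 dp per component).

τ = (-0.1500, -0.1700, 0.0500)

rate change Δω = (-0.13028571, -0.05755556, 0.01088000)
applied torque τ = (-0.1500, -0.1700, 0.0500)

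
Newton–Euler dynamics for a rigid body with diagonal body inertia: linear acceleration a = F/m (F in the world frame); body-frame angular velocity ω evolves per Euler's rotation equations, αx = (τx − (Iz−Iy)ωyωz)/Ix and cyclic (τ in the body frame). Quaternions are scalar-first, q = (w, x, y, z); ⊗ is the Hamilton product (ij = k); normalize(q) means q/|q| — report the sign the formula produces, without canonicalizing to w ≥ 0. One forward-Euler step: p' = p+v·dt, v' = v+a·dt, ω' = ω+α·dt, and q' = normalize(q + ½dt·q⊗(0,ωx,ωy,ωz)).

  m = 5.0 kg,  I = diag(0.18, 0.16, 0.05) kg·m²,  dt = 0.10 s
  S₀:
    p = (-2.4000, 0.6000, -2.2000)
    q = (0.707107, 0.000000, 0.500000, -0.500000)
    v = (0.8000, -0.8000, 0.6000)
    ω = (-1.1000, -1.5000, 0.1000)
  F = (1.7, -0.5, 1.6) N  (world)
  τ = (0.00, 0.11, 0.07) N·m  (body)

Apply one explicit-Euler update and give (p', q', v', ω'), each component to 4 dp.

p' = (-2.3200, 0.5200, -2.1400)
q' = (0.7439, -0.0736, 0.4724, -0.4669)
v' = (0.8340, -0.8100, 0.6320)
ω' = (-1.1092, -1.4223, 0.3060)

angular accel α = (-0.0917, 0.7769, 2.0600)
new body rate ω' = (-1.1092, -1.4223, 0.3060)
2q̇ = q⊗(0,ω) = (0.8000000, -1.4778177, -0.5106605, 0.6207107)
updated quaternion q' = (0.7439, -0.0736, 0.4724, -0.4669)
a = (0.3400, -0.1000, 0.3200)
p' = p + v·dt = (-2.3200, 0.5200, -2.1400)
v' = v + a·dt = (0.8340, -0.8100, 0.6320)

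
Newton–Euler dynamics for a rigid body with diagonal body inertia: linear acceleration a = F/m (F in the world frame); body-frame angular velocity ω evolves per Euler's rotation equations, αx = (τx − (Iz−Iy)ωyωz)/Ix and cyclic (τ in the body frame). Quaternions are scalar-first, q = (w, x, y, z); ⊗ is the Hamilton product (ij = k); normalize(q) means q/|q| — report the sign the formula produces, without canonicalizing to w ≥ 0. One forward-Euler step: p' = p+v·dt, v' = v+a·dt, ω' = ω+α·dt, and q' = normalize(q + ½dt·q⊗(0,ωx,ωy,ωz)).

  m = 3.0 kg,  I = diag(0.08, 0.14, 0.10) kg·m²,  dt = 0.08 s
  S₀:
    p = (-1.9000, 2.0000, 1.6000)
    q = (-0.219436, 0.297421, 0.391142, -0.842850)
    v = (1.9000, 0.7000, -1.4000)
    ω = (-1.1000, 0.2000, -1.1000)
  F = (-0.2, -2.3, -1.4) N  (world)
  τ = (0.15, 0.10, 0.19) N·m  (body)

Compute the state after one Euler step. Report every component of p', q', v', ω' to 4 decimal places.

p' = (-1.7480, 2.0560, 1.4880)
q' = (-0.2461, 0.2960, 0.4387, -0.8120)
v' = (1.8947, 0.6387, -1.4373)
ω' = (-0.9588, 0.2710, -0.9374)

linear accel F/m = (-0.0667, -0.7667, -0.4667)
p' = p + v·dt = (-1.7480, 2.0560, 1.4880)
new velocity v' = (1.8947, 0.6387, -1.4373)
angular accel α = (1.7650, 0.8871, 2.0320)
ω' = ω + α·dt = (-0.9588, 0.2710, -0.9374)
2q̇ = q⊗(0,ω) = (-0.6782003, -0.0203066, 1.2104109, 0.7311200)
q + ½dt·q⊗(0,ω), renormalized = (-0.2461, 0.2960, 0.4387, -0.8120)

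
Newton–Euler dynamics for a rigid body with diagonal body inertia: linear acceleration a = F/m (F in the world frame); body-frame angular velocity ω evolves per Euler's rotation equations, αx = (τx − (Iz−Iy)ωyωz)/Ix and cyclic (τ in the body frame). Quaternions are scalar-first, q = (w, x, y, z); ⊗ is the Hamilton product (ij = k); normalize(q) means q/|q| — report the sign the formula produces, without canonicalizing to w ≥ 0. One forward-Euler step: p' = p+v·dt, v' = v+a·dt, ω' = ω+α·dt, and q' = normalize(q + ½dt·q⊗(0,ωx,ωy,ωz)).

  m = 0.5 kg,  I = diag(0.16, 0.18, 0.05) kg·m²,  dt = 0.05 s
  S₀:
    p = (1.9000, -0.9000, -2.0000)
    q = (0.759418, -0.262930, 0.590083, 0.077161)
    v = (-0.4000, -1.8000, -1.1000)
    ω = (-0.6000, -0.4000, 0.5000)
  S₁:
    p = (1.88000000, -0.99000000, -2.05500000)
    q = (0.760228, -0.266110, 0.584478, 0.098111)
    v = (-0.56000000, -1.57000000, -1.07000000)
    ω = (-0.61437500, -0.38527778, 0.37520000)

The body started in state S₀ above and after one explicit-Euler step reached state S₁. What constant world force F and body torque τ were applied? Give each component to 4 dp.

F = (-1.6000, 2.3000, 0.3000)
τ = (-0.0200, 0.0200, -0.1200)

v₁ − v₀ = (-0.16000000, 0.23000000, 0.03000000)
m·(v₁−v₀)/dt = (-1.6000, 2.3000, 0.3000)
rate change Δω = (-0.01437500, 0.01472222, -0.12480000)
I·α + gyro = (-0.0200, 0.0200, -0.1200)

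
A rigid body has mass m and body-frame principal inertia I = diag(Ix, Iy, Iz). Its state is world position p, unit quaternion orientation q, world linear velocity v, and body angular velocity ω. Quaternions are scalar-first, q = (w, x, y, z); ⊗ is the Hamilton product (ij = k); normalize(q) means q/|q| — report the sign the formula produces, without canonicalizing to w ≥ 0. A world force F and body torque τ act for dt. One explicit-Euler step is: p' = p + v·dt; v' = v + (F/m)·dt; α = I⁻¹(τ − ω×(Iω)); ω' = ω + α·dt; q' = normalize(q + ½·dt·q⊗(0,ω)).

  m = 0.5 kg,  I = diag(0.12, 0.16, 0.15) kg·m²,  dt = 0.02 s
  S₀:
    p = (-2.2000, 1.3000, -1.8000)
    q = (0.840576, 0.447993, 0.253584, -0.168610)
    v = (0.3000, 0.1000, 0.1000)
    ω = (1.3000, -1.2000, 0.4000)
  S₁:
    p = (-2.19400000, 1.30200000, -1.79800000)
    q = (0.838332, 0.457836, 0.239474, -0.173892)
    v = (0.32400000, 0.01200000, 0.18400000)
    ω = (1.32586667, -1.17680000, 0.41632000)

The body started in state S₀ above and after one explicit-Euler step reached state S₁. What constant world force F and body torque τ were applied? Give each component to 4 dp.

velocity change Δv = (0.02400000, -0.08800000, 0.08400000)
applied force F = (0.6000, -2.2000, 2.1000)
Δω = ω₁−ω₀ = (0.02586667, 0.02320000, 0.01632000)
gyro term ω₀×Iω₀ = (0.0048, -0.0156, -0.0624)
τ = I·(Δω/dt) + ω₀×(Iω₀) = (0.1600, 0.1700, 0.0600)

F = (0.6000, -2.2000, 2.1000)
τ = (0.1600, 0.1700, 0.0600)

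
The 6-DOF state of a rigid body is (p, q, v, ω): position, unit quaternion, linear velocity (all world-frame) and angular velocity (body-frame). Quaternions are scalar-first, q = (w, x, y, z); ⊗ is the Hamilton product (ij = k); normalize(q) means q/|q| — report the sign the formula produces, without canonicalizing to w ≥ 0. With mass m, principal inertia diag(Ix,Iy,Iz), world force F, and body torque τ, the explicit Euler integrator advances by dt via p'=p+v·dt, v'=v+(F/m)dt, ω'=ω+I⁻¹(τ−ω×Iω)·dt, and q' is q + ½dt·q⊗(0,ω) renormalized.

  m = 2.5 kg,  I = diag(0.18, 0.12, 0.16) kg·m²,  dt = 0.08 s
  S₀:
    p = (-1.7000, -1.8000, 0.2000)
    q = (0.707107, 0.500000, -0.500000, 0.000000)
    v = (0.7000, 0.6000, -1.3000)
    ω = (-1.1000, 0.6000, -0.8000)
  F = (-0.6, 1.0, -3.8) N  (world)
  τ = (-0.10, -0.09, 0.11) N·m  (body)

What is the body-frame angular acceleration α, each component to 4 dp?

ω×(Iω) gyroscopic = (-0.0192, 0.0176, 0.0396)
angular accel α = (-0.4489, -0.8967, 0.4400)

α = (-0.4489, -0.8967, 0.4400)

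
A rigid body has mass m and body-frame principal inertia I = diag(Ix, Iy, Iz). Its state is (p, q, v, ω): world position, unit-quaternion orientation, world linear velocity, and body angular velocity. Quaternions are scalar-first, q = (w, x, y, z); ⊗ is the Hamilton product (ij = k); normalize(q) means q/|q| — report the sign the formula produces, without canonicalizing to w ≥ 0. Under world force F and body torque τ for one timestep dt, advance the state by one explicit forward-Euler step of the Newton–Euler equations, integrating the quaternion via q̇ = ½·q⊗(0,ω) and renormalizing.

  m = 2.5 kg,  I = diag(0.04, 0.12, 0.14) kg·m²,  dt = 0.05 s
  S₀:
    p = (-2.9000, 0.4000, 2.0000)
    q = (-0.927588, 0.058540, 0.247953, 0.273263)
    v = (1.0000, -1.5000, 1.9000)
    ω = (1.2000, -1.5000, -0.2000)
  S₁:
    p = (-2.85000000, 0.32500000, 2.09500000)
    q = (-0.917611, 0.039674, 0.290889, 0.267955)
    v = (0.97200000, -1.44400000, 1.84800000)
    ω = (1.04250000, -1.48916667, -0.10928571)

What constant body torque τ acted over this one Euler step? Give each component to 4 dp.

rate change Δω = (-0.15750000, 0.01083333, 0.09071429)
ω₀×(Iω₀) = (0.0060, 0.0240, -0.1440)
I·α + gyro = (-0.1200, 0.0500, 0.1100)

τ = (-0.1200, 0.0500, 0.1100)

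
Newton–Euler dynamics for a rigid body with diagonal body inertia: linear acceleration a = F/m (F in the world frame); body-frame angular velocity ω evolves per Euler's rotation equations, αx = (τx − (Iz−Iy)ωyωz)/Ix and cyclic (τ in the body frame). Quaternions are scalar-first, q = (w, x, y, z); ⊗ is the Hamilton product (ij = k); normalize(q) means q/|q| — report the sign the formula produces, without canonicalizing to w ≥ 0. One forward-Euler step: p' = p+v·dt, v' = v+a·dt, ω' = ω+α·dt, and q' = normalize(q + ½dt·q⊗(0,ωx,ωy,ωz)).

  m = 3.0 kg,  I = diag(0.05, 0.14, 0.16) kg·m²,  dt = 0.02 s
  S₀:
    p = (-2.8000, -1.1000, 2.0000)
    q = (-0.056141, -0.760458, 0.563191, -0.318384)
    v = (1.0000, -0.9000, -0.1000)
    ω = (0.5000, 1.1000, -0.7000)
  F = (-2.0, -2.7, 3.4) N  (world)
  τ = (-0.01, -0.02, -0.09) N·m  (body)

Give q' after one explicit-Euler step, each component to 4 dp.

Hamilton product q⊗(0,ω) = (-0.4621499, -0.0720818, -0.7532677, -1.0788006)
updated quaternion q' = (-0.0608, -0.7611, 0.5556, -0.3291)

q' = (-0.0608, -0.7611, 0.5556, -0.3291)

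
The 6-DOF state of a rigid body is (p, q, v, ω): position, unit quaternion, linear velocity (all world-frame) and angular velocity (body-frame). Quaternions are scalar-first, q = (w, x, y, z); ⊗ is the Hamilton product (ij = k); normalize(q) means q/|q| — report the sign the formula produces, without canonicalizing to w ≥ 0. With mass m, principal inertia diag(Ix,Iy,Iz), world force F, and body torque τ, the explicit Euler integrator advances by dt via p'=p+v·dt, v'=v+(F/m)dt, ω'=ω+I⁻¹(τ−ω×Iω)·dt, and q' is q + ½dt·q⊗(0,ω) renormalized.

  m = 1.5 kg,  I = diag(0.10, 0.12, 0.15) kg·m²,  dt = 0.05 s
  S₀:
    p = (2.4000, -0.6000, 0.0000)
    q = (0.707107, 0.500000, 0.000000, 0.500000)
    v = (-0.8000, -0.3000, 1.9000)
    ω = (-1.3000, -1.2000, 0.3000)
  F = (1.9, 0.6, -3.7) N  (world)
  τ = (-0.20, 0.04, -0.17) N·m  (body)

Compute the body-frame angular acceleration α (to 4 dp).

α = (-1.8920, 0.1708, -1.3413)

precession coupling ω×(Iω) = (-0.0108, 0.0195, 0.0312)
angular accel α = (-1.8920, 0.1708, -1.3413)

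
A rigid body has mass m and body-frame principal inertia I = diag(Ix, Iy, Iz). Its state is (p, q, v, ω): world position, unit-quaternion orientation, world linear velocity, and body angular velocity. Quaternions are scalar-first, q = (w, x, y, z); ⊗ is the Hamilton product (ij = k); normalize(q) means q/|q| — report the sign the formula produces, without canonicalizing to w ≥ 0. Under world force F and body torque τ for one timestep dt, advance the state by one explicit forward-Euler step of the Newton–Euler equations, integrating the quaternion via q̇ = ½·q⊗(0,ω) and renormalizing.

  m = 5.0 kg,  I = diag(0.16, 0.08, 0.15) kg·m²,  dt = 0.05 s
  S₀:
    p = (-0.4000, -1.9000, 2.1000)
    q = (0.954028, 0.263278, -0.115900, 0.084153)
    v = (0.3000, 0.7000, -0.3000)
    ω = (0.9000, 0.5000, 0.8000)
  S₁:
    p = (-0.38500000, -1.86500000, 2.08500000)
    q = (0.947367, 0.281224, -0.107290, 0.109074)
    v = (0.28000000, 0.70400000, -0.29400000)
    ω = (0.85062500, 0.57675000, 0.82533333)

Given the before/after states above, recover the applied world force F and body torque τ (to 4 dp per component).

ω₁ − ω₀ = (-0.04937500, 0.07675000, 0.02533333)
τ = I·(Δω/dt) + ω₀×(Iω₀) = (-0.1300, 0.1300, 0.0400)
Δv = v₁−v₀ = (-0.02000000, 0.00400000, 0.00600000)
m·(v₁−v₀)/dt = (-2.0000, 0.4000, 0.6000)

F = (-2.0000, 0.4000, 0.6000)
τ = (-0.1300, 0.1300, 0.0400)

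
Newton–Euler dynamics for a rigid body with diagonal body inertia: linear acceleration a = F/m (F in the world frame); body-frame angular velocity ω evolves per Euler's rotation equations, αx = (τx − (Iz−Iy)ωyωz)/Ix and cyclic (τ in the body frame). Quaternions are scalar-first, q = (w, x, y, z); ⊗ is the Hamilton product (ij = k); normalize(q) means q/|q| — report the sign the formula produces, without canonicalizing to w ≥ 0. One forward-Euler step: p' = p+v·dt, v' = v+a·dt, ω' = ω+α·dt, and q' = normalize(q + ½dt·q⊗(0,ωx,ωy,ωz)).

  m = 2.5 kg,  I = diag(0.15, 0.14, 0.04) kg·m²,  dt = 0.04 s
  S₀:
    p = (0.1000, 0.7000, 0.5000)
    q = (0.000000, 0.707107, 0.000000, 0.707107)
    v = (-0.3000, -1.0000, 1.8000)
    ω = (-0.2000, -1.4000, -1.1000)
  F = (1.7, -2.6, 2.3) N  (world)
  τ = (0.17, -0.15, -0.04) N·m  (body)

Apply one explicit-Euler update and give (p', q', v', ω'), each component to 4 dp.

precession coupling ω×(Iω) = (-0.1540, 0.0242, -0.0028)
(τ − ω×Iω)/I = (2.1600, -1.2443, -0.9300)
ω' = ω + α·dt = (-0.1136, -1.4498, -1.1372)
2q̇ = q⊗(0,ω) = (0.9192391, 0.9899498, 0.6363963, -0.9899498)
updated quaternion q' = (0.0184, 0.7264, 0.0127, 0.6869)
p' = p + v·dt = (0.0880, 0.6600, 0.5720)
v + (F/m)dt = (-0.2728, -1.0416, 1.8368)

p' = (0.0880, 0.6600, 0.5720)
q' = (0.0184, 0.7264, 0.0127, 0.6869)
v' = (-0.2728, -1.0416, 1.8368)
ω' = (-0.1136, -1.4498, -1.1372)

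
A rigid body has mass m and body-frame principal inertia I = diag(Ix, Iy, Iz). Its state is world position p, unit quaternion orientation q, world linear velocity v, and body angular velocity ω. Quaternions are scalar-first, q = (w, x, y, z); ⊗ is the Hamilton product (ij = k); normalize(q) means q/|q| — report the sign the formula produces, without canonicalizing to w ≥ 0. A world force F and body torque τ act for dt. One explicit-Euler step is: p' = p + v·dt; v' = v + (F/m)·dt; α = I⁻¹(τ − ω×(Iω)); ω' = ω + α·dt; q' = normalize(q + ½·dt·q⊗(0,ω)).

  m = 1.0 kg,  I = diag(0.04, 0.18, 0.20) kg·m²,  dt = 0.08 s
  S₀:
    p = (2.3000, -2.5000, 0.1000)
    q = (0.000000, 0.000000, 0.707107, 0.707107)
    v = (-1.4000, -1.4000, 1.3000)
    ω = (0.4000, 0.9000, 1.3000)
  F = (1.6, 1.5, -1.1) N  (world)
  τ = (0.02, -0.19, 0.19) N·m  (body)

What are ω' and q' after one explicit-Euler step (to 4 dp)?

ω' = (0.3932, 0.8525, 1.3558)
q' = (-0.0621, 0.0113, 0.7169, 0.6943)

precession coupling ω×(Iω) = (0.0234, -0.0832, 0.0504)
α = I⁻¹(τ − ω×Iω) = (-0.0850, -0.5933, 0.6980)
new body rate ω' = (0.3932, 0.8525, 1.3558)
Hamilton product q⊗(0,ω) = (-1.5556354, 0.2828428, 0.2828428, -0.2828428)
q' = normalize(q + ½dt·q⊗(0,ω)) = (-0.0621, 0.0113, 0.7169, 0.6943)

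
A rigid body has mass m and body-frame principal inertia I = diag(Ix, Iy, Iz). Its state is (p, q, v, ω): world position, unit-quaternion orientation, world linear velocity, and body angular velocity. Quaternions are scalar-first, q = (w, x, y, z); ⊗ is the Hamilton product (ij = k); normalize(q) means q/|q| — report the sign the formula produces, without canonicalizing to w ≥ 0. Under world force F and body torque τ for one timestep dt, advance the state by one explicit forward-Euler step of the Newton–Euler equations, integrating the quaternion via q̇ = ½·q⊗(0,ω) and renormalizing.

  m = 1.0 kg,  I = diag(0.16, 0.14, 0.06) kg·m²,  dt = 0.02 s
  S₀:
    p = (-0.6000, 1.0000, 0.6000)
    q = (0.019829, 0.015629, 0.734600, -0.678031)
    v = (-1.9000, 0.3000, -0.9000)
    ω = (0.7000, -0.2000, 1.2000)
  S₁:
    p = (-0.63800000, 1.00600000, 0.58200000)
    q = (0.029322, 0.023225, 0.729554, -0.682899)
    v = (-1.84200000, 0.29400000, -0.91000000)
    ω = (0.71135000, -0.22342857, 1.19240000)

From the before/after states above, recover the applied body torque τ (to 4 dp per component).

τ = (0.1100, -0.0800, -0.0200)

ω₁ − ω₀ = (0.01135000, -0.02342857, -0.00760000)
precession coupling = (0.0192, 0.0840, 0.0028)
applied torque τ = (0.1100, -0.0800, -0.0200)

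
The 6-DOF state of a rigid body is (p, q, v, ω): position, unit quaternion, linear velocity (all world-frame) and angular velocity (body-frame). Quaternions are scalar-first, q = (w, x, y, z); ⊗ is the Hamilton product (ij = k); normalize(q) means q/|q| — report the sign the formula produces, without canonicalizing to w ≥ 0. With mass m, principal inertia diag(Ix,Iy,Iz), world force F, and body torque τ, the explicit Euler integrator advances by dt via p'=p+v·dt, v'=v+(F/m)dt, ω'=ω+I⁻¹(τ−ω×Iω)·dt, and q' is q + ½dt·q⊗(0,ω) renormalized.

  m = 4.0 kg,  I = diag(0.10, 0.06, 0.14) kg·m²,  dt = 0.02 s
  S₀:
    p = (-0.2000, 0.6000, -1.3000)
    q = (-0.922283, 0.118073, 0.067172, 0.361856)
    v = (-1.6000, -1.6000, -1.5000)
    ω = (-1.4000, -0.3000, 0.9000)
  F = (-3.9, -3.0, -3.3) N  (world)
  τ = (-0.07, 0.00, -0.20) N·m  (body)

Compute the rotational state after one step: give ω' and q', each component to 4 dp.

ω' = (-1.4097, -0.3168, 0.8738)
q' = (-0.9236, 0.1327, 0.0638, 0.3541)

precession coupling ω×(Iω) = (-0.0216, 0.0504, -0.0168)
(τ − ω×Iω)/I = (-0.4840, -0.8400, -1.3086)
ω' = ω + α·dt = (-1.4097, -0.3168, 0.8738)
Hamilton product q⊗(0,ω) = (-0.1402166, 1.4602078, -0.3361792, -0.7714358)
q + ½dt·q⊗(0,ω), renormalized = (-0.9236, 0.1327, 0.0638, 0.3541)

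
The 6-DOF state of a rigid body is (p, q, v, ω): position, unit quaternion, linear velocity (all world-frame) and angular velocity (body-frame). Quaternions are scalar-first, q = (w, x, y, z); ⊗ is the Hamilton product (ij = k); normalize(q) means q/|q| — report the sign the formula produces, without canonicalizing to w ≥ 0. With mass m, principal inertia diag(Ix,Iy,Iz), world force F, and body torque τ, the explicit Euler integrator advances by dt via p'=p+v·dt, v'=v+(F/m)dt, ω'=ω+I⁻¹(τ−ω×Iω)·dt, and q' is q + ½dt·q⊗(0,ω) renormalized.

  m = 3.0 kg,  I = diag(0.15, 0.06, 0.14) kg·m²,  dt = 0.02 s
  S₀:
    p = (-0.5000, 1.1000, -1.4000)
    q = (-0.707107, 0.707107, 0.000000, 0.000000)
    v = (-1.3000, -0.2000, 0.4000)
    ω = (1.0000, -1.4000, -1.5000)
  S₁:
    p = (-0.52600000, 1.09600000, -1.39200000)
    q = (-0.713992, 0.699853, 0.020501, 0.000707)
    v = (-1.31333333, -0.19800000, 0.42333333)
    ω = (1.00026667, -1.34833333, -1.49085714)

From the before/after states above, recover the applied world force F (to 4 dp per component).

v₁ − v₀ = (-0.01333333, 0.00200000, 0.02333333)
F = m·Δv/dt = (-2.0000, 0.3000, 3.5000)

F = (-2.0000, 0.3000, 3.5000)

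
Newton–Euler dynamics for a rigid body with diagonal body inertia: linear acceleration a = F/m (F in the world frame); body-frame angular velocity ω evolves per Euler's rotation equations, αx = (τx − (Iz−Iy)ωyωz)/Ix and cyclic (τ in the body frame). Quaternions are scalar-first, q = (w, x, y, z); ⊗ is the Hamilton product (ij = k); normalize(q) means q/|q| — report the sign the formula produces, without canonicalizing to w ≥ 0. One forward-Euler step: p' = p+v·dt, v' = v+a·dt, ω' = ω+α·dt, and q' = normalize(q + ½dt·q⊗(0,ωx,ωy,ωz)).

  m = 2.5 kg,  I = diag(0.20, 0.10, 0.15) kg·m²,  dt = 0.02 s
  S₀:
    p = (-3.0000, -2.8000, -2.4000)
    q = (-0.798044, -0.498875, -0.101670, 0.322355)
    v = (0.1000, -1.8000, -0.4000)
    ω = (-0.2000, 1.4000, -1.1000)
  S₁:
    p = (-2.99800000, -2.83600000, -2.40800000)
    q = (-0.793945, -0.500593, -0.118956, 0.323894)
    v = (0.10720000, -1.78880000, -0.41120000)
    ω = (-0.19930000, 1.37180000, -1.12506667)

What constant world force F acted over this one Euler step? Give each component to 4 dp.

velocity change Δv = (0.00720000, 0.01120000, -0.01120000)
F = m·Δv/dt = (0.9000, 1.4000, -1.4000)

F = (0.9000, 1.4000, -1.4000)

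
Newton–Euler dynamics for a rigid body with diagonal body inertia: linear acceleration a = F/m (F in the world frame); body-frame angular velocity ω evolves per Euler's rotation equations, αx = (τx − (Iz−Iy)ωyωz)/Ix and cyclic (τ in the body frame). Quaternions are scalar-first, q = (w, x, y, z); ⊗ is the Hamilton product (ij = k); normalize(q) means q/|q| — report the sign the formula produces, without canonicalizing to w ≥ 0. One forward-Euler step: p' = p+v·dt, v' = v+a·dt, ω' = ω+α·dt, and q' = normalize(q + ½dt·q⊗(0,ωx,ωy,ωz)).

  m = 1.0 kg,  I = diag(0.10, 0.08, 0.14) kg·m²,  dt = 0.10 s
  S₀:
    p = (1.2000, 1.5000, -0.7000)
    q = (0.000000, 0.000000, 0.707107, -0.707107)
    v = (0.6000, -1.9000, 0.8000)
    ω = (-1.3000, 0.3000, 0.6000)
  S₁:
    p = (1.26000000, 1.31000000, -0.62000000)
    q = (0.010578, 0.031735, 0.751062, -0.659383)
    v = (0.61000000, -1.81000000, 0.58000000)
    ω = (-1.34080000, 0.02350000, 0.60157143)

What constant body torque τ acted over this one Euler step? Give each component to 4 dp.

τ = (-0.0300, -0.1900, 0.0100)

Δω = ω₁−ω₀ = (-0.04080000, -0.27650000, 0.00157143)
I·α + gyro = (-0.0300, -0.1900, 0.0100)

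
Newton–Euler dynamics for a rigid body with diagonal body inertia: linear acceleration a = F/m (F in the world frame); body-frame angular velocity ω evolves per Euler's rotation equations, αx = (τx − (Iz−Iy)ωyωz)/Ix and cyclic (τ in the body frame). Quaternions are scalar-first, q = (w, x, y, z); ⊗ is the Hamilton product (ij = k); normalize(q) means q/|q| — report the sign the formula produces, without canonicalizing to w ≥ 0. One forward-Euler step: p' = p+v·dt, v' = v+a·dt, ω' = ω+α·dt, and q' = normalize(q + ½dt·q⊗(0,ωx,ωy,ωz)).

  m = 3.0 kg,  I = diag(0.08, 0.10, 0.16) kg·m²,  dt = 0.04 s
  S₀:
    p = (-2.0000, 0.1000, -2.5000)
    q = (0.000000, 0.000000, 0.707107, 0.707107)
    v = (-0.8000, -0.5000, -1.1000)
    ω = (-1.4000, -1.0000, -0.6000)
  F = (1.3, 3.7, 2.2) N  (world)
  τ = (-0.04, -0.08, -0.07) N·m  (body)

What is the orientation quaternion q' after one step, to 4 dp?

q' = (0.0226, 0.0057, 0.6869, 0.7264)

2q̇ = q⊗(0,ω) = (1.1313712, 0.2828428, -0.9899498, 0.9899498)
q + ½dt·q⊗(0,ω), renormalized = (0.0226, 0.0057, 0.6869, 0.7264)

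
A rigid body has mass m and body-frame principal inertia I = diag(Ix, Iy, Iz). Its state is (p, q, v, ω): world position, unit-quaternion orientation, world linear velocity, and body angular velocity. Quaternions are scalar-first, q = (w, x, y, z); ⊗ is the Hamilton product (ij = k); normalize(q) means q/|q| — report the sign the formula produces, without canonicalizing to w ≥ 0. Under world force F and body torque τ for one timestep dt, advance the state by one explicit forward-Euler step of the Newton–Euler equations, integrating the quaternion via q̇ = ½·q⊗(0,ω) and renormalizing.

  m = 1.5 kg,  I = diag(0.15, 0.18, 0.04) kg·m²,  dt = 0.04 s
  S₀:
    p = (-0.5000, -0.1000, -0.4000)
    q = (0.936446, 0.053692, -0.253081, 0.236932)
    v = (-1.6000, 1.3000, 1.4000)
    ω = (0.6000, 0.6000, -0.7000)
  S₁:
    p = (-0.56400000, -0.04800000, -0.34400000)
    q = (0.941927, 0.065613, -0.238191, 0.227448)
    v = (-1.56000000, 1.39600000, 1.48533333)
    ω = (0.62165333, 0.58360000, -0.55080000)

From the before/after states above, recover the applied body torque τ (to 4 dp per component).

Δω = ω₁−ω₀ = (0.02165333, -0.01640000, 0.14920000)
precession coupling = (0.0588, -0.0462, 0.0108)
τ = I·(Δω/dt) + ω₀×(Iω₀) = (0.1400, -0.1200, 0.1600)

τ = (0.1400, -0.1200, 0.1600)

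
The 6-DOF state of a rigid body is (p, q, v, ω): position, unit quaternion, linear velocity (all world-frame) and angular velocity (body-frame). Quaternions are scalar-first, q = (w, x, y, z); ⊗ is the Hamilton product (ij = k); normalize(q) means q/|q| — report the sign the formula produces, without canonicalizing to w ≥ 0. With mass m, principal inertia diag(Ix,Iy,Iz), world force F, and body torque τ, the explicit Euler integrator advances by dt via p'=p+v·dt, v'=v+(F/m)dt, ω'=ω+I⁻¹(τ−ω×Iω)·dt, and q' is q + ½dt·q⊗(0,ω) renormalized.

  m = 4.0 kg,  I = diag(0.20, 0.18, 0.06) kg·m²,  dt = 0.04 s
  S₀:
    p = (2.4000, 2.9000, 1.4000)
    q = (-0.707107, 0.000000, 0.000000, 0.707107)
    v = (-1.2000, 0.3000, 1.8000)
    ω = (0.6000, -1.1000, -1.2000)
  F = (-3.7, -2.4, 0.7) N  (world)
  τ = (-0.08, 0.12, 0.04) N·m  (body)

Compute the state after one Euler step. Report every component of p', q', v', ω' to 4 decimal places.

a = F/m = (-0.9250, -0.6000, 0.1750)
new position p' = (2.3520, 2.9120, 1.4720)
v' = v + a·dt = (-1.2370, 0.2760, 1.8070)
gyro term ω×Iω = (-0.1584, -0.1008, 0.0132)
angular accel α = (0.3920, 1.2267, 0.4467)
ω' = ω + α·dt = (0.6157, -1.0509, -1.1821)
2q̇ = q⊗(0,ω) = (0.8485284, 0.3535535, 1.2020819, 0.8485284)
q' = normalize(q + ½dt·q⊗(0,ω)) = (-0.6897, 0.0071, 0.0240, 0.7236)

p' = (2.3520, 2.9120, 1.4720)
q' = (-0.6897, 0.0071, 0.0240, 0.7236)
v' = (-1.2370, 0.2760, 1.8070)
ω' = (0.6157, -1.0509, -1.1821)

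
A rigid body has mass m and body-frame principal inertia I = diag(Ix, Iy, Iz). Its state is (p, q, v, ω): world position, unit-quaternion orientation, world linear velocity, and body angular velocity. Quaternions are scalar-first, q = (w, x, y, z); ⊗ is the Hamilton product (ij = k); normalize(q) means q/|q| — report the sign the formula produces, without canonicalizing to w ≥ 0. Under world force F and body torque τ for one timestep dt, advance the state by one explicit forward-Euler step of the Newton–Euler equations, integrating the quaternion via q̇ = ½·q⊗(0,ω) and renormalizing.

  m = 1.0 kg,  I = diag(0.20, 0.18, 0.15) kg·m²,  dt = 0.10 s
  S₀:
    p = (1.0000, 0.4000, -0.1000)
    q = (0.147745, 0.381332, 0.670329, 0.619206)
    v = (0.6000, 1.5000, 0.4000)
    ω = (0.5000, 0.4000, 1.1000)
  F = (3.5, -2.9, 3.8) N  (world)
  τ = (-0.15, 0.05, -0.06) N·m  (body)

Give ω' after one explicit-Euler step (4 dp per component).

ω' = (0.4316, 0.4125, 1.0627)

ω×(Iω) gyroscopic = (-0.0132, 0.0275, -0.0040)
α = I⁻¹(τ − ω×Iω) = (-0.6840, 0.1250, -0.3733)
ω' = ω + α·dt = (0.4316, 0.4125, 1.0627)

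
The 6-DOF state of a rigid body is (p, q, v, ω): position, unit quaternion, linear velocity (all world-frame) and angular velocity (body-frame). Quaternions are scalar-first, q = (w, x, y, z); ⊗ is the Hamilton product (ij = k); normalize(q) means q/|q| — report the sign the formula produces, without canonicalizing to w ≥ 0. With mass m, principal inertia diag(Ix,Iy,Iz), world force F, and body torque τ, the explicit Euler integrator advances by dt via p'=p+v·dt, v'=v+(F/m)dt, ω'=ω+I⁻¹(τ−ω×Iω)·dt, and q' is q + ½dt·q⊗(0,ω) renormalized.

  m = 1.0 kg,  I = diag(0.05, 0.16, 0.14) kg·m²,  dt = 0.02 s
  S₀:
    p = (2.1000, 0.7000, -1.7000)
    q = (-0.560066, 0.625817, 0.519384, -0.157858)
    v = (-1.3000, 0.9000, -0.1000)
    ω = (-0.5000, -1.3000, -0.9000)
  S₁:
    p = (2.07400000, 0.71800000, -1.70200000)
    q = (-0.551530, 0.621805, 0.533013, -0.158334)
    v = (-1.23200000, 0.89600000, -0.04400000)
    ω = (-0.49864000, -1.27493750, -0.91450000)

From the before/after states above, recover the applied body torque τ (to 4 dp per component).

Δω = ω₁−ω₀ = (0.00136000, 0.02506250, -0.01450000)
gyro term ω₀×Iω₀ = (-0.0234, -0.0405, 0.0715)
applied torque τ = (-0.0200, 0.1600, -0.0300)

τ = (-0.0200, 0.1600, -0.0300)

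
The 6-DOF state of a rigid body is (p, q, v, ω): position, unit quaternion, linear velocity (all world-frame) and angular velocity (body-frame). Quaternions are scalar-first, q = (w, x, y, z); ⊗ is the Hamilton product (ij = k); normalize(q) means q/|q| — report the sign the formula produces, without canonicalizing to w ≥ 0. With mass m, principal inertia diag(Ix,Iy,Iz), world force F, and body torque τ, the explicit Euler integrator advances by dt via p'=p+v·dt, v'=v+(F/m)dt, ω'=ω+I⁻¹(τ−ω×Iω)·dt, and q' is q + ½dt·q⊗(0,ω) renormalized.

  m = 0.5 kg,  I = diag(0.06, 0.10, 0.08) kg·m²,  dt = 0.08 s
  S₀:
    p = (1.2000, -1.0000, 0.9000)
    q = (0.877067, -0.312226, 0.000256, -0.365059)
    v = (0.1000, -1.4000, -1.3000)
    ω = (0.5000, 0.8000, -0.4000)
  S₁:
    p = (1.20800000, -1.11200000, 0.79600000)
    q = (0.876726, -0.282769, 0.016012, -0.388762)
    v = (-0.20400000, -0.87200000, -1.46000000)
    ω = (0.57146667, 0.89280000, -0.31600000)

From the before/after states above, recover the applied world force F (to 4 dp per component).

Δv = v₁−v₀ = (-0.30400000, 0.52800000, -0.16000000)
applied force F = (-1.9000, 3.3000, -1.0000)

F = (-1.9000, 3.3000, -1.0000)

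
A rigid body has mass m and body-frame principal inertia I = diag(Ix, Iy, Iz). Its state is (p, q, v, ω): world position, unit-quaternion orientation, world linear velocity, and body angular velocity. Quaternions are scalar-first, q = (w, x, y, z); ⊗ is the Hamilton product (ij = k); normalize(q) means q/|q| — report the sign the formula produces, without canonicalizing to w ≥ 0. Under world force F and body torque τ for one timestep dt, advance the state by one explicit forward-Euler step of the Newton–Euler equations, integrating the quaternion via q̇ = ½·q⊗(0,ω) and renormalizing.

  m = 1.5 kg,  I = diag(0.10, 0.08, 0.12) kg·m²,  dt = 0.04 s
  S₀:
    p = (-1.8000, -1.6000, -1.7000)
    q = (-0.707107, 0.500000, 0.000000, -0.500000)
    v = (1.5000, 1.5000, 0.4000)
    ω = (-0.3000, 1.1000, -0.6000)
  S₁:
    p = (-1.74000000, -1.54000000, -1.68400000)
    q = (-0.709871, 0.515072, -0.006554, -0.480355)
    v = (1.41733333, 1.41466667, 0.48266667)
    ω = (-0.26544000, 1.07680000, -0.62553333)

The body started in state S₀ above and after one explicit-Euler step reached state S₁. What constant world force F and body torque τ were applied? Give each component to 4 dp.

F = (-3.1000, -3.2000, 3.1000)
τ = (0.0600, -0.0500, -0.0700)

velocity change Δv = (-0.08266667, -0.08533333, 0.08266667)
F = m·Δv/dt = (-3.1000, -3.2000, 3.1000)
Δω = ω₁−ω₀ = (0.03456000, -0.02320000, -0.02553333)
ω₀×(Iω₀) = (-0.0264, -0.0036, 0.0066)
applied torque τ = (0.0600, -0.0500, -0.0700)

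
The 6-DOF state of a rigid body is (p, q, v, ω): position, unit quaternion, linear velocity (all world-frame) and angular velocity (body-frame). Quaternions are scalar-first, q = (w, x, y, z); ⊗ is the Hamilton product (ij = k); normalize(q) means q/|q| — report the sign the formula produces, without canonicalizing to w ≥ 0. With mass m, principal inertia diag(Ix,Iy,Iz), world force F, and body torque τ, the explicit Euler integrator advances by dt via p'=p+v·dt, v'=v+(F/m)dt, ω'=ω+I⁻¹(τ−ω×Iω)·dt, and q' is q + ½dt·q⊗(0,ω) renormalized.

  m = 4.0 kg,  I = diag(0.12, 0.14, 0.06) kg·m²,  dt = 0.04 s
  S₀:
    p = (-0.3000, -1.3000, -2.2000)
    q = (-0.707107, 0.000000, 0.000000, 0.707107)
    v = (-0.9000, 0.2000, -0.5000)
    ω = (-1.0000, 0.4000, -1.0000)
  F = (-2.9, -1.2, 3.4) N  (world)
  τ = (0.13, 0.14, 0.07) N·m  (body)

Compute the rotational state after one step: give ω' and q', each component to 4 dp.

angular accel α = (0.8167, 0.5714, 1.3000)
ω' = ω + α·dt = (-0.9673, 0.4229, -0.9480)
Hamilton product q⊗(0,ω) = (0.7071070, 0.4242642, -0.9899498, 0.7071070)
q' = normalize(q + ½dt·q⊗(0,ω)) = (-0.6927, 0.0085, -0.0198, 0.7209)

ω' = (-0.9673, 0.4229, -0.9480)
q' = (-0.6927, 0.0085, -0.0198, 0.7209)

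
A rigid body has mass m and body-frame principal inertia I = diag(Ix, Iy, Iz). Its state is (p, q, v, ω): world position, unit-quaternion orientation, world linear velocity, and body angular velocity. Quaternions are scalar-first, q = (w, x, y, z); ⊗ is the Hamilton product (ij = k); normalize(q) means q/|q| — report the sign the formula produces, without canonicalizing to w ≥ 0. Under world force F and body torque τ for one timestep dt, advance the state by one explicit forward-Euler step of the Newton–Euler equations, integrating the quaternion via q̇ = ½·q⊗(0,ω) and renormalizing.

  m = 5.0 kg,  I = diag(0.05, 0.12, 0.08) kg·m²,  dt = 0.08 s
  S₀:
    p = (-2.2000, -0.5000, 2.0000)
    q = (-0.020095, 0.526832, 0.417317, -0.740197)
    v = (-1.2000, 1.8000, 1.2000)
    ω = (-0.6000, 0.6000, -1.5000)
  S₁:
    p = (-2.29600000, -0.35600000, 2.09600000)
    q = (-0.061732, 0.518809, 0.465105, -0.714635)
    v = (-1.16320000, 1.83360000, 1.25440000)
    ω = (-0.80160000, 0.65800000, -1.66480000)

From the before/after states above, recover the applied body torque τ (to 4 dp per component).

ω₁ − ω₀ = (-0.20160000, 0.05800000, -0.16480000)
I·α + gyro = (-0.0900, 0.0600, -0.1900)

τ = (-0.0900, 0.0600, -0.1900)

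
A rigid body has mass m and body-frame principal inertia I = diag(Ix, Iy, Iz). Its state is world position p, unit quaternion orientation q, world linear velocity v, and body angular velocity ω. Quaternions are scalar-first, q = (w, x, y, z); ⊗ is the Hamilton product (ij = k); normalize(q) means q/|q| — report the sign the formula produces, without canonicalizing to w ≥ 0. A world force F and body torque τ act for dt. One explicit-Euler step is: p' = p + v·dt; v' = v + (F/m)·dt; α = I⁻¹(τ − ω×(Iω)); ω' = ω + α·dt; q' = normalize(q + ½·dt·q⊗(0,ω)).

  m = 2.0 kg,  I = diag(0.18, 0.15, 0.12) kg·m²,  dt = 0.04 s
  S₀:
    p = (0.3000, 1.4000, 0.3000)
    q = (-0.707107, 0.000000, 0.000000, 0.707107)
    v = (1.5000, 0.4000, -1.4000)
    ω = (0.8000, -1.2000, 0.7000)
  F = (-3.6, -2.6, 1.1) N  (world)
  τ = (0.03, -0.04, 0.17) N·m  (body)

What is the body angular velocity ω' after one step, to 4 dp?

(τ − ω×Iω)/I = (0.0267, -0.4907, 1.1767)
ω' = ω + α·dt = (0.8011, -1.2196, 0.7471)

ω' = (0.8011, -1.2196, 0.7471)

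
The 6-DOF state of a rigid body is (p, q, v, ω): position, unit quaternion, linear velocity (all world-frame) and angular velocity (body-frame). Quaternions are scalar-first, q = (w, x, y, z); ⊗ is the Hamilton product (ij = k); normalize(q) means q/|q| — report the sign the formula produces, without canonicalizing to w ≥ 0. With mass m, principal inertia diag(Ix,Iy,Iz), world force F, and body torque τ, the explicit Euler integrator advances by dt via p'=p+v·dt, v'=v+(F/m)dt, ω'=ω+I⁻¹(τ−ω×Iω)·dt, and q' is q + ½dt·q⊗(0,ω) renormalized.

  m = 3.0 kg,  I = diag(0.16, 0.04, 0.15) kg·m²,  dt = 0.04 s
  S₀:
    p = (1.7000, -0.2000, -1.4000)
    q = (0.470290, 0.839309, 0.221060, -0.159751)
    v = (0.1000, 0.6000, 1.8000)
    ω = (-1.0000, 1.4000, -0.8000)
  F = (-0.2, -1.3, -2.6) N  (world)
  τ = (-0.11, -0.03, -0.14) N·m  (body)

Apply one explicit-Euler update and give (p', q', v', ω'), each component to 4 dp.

p' = (1.7040, -0.1760, -1.3280)
q' = (0.4780, 0.8302, 0.2507, -0.1393)
v' = (0.0973, 0.5827, 1.7653)
ω' = (-0.9967, 1.3620, -0.8821)

p + v·dt = (1.7040, -0.1760, -1.3280)
v + (F/m)dt = (0.0973, 0.5827, 1.7653)
(τ − ω×Iω)/I = (0.0825, -0.9500, -2.0533)
ω' = ω + α·dt = (-0.9967, 1.3620, -0.8821)
2q̇ = q⊗(0,ω) = (0.4020242, -0.4234866, 1.4896042, 1.0198606)
updated quaternion q' = (0.4780, 0.8302, 0.2507, -0.1393)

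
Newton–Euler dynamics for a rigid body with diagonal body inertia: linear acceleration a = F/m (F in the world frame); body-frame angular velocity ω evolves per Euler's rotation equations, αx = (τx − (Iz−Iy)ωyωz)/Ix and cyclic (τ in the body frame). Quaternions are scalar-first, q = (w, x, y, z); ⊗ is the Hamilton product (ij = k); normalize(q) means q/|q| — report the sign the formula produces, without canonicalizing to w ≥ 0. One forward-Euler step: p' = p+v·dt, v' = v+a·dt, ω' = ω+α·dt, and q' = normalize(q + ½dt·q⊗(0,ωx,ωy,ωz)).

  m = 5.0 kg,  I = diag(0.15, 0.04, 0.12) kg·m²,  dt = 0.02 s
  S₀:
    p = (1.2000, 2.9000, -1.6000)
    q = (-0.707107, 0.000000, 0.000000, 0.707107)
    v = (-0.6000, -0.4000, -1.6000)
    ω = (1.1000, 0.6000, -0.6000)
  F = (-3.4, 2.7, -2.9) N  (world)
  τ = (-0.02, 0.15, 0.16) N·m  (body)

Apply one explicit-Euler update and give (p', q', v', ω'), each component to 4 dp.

new position p' = (1.1880, 2.8920, -1.6320)
v + (F/m)dt = (-0.6136, -0.3892, -1.6116)
angular accel α = (0.0587, 4.2450, 1.9383)
new body rate ω' = (1.1012, 0.6849, -0.5612)
Hamilton product q⊗(0,ω) = (0.4242642, -1.2020819, 0.3535535, 0.4242642)
q + ½dt·q⊗(0,ω), renormalized = (-0.7028, -0.0120, 0.0035, 0.7113)

p' = (1.1880, 2.8920, -1.6320)
q' = (-0.7028, -0.0120, 0.0035, 0.7113)
v' = (-0.6136, -0.3892, -1.6116)
ω' = (1.1012, 0.6849, -0.5612)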